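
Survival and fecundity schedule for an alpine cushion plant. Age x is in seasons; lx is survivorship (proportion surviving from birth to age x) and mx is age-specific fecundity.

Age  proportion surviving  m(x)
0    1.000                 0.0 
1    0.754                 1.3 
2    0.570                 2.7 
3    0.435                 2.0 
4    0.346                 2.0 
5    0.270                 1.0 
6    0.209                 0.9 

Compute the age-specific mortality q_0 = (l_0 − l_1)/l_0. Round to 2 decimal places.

q_0 = (l_0 − l_1) / l_0 = (1 − 0.754) / 1
     = 0.246 / 1 = 0.246 → 0.25

0.25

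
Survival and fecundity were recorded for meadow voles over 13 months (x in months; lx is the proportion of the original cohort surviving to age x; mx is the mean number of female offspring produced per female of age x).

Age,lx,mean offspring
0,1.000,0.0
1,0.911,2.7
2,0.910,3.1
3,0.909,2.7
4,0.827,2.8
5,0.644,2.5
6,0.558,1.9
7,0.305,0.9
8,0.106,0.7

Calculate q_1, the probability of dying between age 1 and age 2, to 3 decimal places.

q_1 = (l_1 − l_2) / l_1 = (0.911 − 0.91) / 0.911
     = 0.001 / 0.911 = 0.001098… → 0.001

0.001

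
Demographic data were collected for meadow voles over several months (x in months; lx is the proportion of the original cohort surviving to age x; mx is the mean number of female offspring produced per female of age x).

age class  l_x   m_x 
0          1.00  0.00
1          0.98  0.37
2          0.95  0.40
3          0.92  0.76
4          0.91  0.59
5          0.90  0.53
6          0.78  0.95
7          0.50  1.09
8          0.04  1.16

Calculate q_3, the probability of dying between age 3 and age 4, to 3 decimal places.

0.011

q_3 = (l_3 − l_4) / l_3 = (0.92 − 0.91) / 0.92
     = 0.01 / 0.92 = 0.01087… → 0.011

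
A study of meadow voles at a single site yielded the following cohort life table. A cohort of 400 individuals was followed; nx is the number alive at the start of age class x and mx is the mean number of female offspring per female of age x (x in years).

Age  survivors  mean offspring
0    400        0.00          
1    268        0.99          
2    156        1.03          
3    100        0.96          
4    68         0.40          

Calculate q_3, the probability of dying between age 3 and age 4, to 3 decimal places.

lx = nx/n0 = nx/400: 1, 0.67, 0.39, 0.25, 0.17
q_3 = (l_3 − l_4) / l_3 = (0.25 − 0.17) / 0.25
     = 0.08 / 0.25 = 0.32 → 0.320

0.320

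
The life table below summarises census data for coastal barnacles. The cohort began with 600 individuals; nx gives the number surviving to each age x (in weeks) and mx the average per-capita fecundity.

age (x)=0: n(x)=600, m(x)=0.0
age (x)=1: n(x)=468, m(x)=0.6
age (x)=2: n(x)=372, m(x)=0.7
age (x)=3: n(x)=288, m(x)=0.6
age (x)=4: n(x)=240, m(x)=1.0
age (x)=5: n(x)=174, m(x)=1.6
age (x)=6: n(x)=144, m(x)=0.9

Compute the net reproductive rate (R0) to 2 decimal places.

2.27

lx = nx/n0 = nx/600: 1, 0.78, 0.62, 0.48, 0.4, 0.29, 0.24
lx·mx by age: 0, 0.468, 0.434, 0.288, 0.4, 0.464, 0.216
R0 = Σ lx·mx = 2.27 → 2.27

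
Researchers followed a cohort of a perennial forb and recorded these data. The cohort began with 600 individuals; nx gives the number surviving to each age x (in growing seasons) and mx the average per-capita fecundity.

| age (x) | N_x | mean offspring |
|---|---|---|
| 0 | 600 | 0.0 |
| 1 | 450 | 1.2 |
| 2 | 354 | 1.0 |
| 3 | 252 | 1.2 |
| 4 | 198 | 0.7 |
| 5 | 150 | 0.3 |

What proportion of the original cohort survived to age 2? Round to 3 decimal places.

l_2 = n_2/n_0 = 354/600 = 0.59 → 0.590

0.590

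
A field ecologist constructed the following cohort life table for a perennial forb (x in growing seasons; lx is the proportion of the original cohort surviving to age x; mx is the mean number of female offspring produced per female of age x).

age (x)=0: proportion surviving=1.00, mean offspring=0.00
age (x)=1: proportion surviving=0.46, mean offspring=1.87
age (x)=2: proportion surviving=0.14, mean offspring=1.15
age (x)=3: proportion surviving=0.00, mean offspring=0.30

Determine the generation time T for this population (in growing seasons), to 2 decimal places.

1.16

lx·mx: 0, 0.8602, 0.161, 0 → R0 = 1.0212
x·lx·mx: 0, 0.8602, 0.322, 0 → Σ = 1.1822
T = 1.1822 / 1.0212 = 1.157658… → 1.16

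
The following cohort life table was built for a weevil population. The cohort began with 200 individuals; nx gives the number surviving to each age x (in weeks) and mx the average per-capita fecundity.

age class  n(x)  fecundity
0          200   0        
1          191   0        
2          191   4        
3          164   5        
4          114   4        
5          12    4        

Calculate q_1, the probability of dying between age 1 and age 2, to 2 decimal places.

lx = nx/n0 = nx/200: 1, 0.955, 0.955, 0.82, 0.57, 0.06
q_1 = (l_1 − l_2) / l_1 = (0.955 − 0.955) / 0.955
     = 0 / 0.955 = 0 → 0.00

0.00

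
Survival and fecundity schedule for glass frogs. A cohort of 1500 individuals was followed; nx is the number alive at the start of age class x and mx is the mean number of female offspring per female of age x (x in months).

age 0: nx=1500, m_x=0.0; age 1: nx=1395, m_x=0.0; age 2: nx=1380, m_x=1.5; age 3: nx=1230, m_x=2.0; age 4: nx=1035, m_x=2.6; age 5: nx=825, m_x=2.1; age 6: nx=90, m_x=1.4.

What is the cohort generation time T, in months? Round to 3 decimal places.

lx = nx/n0 = nx/1500: 1, 0.93, 0.92, 0.82, 0.69, 0.55, 0.06
lx·mx: 0, 0, 1.38, 1.64, 1.794, 1.155, 0.084 → R0 = 6.053
x·lx·mx: 0, 0, 2.76, 4.92, 7.176, 5.775, 0.504 → Σ = 21.135
T = 21.135 / 6.053 = 3.491657… → 3.492

3.492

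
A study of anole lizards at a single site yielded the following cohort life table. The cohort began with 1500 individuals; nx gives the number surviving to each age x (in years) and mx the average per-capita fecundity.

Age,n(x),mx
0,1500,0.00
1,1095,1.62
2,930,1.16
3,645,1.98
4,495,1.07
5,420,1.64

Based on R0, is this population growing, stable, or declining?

lx = nx/n0 = nx/1500: 1, 0.73, 0.62, 0.43, 0.33, 0.28
R0 = Σ lx·mx = 0 + 1.1826 + 0.7192 + 0.8514 + 0.3531 + 0.4592 = 3.5655
R0 > 1, so the population is growing.

growing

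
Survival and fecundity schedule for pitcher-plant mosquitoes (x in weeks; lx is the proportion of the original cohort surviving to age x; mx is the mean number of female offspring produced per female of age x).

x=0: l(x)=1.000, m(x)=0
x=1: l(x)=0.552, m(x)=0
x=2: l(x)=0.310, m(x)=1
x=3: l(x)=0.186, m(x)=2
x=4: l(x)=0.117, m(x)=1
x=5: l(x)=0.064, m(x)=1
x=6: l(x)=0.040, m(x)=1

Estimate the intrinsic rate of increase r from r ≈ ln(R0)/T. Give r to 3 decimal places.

R0 = Σ lx·mx = 0 + 0 + 0.31 + 0.372 + 0.117 + 0.064 + 0.04 = 0.903
Σ x·lx·mx = 2.764; T = 2.764/0.903 = 3.06091…
r ≈ ln(R0)/T = ln(0.903)/3.06091… = -0.03333… → -0.033

-0.033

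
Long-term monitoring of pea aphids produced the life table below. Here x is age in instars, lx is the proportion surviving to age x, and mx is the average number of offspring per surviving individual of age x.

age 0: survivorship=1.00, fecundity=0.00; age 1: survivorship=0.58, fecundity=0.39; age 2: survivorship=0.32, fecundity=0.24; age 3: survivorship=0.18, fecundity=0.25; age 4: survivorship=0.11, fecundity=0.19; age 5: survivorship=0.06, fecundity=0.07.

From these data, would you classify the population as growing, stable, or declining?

declining

R0 = Σ lx·mx = 0 + 0.2262 + 0.0768 + 0.045 + 0.0209 + 0.0042 = 0.3731
R0 < 1, so the population is declining.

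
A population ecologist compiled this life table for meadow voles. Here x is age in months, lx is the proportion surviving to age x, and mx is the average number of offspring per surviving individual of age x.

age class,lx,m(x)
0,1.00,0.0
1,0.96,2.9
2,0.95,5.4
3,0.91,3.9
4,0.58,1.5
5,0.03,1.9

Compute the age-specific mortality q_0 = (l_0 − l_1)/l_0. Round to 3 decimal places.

0.040

q_0 = (l_0 − l_1) / l_0 = (1 − 0.96) / 1
     = 0.04 / 1 = 0.04 → 0.040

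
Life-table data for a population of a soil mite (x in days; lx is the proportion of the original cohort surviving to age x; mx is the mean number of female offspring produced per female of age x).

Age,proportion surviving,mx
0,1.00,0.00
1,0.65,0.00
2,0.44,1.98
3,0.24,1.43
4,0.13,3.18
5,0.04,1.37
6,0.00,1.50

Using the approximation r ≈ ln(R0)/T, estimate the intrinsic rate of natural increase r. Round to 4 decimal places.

R0 = Σ lx·mx = 0 + 0 + 0.8712 + 0.3432 + 0.4134 + 0.0548 + 0 = 1.6826
Σ x·lx·mx = 4.6996; T = 4.6996/1.6826 = 2.79306…
r ≈ ln(R0)/T = ln(1.6826)/2.79306… = 0.186298… → 0.1863

0.1863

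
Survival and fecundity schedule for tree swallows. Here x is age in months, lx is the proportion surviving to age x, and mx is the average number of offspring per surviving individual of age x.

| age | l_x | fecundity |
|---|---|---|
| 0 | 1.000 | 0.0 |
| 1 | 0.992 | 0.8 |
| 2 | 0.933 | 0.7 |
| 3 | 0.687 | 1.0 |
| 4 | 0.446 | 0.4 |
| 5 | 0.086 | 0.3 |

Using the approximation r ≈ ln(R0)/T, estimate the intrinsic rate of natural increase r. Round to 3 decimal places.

R0 = Σ lx·mx = 0 + 0.7936 + 0.6531 + 0.687 + 0.1784 + 0.0258 = 2.3379
Σ x·lx·mx = 5.0034; T = 5.0034/2.3379 = 2.14013…
r ≈ ln(R0)/T = ln(2.3379)/2.14013… = 0.39682… → 0.397

0.397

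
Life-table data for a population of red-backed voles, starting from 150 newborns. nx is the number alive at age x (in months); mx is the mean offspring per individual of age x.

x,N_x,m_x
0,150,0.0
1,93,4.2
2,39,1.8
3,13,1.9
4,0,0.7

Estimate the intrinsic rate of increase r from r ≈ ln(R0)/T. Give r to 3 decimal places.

0.942

lx = nx/n0 = nx/150: 1, 0.62, 0.26, 0.08667…, 0
R0 = Σ lx·mx = 0 + 2.604 + 0.468 + 0.16467… + 0 = 3.236667…
Σ x·lx·mx = 4.034…; T = 4.034…/3.236667… = 1.24634…
r ≈ ln(R0)/T = ln(3.236667…)/1.24634… = 0.94239… → 0.942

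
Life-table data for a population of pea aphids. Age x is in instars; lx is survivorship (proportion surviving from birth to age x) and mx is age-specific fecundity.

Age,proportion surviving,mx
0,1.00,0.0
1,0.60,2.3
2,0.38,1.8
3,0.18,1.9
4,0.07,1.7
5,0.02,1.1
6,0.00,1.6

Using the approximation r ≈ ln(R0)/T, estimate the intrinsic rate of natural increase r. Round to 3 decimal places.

0.546

R0 = Σ lx·mx = 0 + 1.38 + 0.684 + 0.342 + 0.119 + 0.022 + 0 = 2.547
Σ x·lx·mx = 4.36; T = 4.36/2.547 = 1.71182…
r ≈ ln(R0)/T = ln(2.547)/1.71182… = 0.54615… → 0.546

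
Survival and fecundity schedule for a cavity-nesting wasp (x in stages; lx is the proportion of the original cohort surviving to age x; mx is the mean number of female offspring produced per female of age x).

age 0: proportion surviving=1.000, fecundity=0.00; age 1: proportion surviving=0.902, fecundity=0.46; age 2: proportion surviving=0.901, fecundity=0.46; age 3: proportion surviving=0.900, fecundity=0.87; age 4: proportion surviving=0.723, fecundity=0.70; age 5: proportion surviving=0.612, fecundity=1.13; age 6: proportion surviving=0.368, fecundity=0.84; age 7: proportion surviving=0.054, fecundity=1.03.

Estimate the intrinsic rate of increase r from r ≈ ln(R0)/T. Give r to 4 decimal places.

0.3240

R0 = Σ lx·mx = 0 + 0.41492 + 0.41446 + 0.783 + 0.5061 + 0.69156 + 0.30912 + 0.05562 = 3.17478
Σ x·lx·mx = 11.3191; T = 11.3191/3.17478 = 3.56532…
r ≈ ln(R0)/T = ln(3.17478)/3.56532… = 0.324021… → 0.3240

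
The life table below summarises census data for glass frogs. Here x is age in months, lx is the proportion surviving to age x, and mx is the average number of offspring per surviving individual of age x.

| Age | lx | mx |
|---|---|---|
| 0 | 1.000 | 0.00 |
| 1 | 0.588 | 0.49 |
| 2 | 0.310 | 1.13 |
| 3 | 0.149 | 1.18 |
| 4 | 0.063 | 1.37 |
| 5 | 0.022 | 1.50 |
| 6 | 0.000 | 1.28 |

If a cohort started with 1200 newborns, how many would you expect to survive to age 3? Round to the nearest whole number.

Expected survivors = N0 · l_3 = 1200 × 0.149 = 178.8 → 179

179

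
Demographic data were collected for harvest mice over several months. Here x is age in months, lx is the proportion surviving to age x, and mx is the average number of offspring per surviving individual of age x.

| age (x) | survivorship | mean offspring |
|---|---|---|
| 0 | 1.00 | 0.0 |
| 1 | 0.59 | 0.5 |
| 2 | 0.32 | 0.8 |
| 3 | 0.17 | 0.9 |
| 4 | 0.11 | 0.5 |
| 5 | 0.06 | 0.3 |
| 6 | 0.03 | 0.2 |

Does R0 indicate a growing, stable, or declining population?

declining

R0 = Σ lx·mx = 0 + 0.295 + 0.256 + 0.153 + 0.055 + 0.018 + 0.006 = 0.783
R0 < 1, so the population is declining.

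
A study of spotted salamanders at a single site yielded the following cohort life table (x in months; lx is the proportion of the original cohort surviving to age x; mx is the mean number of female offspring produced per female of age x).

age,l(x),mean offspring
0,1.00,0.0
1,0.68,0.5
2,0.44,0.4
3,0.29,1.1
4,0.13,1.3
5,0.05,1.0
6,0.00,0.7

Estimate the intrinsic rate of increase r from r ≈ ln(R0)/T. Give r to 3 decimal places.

0.022

R0 = Σ lx·mx = 0 + 0.34 + 0.176 + 0.319 + 0.169 + 0.05 + 0 = 1.054
Σ x·lx·mx = 2.575; T = 2.575/1.054 = 2.44307…
r ≈ ln(R0)/T = ln(1.054)/2.44307… = 0.02153… → 0.022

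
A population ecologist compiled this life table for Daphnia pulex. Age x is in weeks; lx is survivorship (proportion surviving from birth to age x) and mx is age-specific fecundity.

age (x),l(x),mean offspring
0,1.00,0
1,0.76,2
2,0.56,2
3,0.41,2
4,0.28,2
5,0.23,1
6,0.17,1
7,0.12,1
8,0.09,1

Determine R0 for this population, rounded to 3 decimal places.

lx·mx by age: 0, 1.52, 1.12, 0.82, 0.56, 0.23, 0.17, 0.12, 0.09
R0 = Σ lx·mx = 4.63 → 4.630

4.630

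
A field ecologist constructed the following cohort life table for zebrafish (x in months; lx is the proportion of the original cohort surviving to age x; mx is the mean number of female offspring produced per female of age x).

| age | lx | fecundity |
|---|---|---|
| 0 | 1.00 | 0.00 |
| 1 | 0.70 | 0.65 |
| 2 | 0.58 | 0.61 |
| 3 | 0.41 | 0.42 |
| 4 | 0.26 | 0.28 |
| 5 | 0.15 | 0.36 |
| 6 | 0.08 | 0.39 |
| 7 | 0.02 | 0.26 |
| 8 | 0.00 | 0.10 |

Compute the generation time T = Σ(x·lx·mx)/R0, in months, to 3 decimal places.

lx·mx: 0, 0.455, 0.3538, 0.1722, 0.0728, 0.054, 0.0312, 0.0052, 0 → R0 = 1.1442
x·lx·mx: 0, 0.455, 0.7076, 0.5166, 0.2912, 0.27, 0.1872, 0.0364, 0 → Σ = 2.464
T = 2.464 / 1.1442 = 2.15347… → 2.153

2.153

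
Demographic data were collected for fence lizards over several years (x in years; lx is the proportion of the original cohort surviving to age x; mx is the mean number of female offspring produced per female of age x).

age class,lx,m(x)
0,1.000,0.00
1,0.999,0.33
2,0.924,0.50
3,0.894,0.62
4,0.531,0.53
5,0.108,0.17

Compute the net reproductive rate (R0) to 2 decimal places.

1.65

lx·mx by age: 0, 0.32967, 0.462, 0.55428, 0.28143, 0.01836
R0 = Σ lx·mx = 1.64574 → 1.65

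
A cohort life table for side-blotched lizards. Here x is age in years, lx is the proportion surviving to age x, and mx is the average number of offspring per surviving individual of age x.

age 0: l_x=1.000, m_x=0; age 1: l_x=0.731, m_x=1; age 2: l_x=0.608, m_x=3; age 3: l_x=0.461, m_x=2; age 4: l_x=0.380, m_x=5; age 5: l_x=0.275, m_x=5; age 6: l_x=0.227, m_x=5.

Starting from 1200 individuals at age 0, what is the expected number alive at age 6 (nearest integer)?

Expected survivors = N0 · l_6 = 1200 × 0.227 = 272.4 → 272

272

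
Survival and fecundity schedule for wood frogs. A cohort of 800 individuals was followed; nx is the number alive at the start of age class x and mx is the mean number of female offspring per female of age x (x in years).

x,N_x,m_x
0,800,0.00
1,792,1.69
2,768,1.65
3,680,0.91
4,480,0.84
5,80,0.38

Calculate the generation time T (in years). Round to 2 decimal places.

2.05

lx = nx/n0 = nx/800: 1, 0.99, 0.96, 0.85, 0.6, 0.1
lx·mx: 0, 1.6731, 1.584, 0.7735, 0.504, 0.038 → R0 = 4.5726
x·lx·mx: 0, 1.6731, 3.168, 2.3205, 2.016, 0.19 → Σ = 9.3676
T = 9.3676 / 4.5726 = 2.048638… → 2.05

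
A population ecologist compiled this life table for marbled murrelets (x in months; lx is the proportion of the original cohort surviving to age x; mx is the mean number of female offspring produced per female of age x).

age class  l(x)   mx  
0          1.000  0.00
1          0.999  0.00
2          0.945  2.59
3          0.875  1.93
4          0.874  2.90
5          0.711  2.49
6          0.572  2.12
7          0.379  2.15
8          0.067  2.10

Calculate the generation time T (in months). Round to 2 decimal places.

4.06

lx·mx: 0, 0, 2.44755, 1.68875, 2.5346, 1.77039, 1.21264, 0.81485, 0.1407 → R0 = 10.60948
x·lx·mx: 0, 0, 4.8951, 5.06625, 10.1384, 8.85195, 7.27584, 5.70395, 1.1256 → Σ = 43.05709
T = 43.05709 / 10.60948 = 4.05836… → 4.06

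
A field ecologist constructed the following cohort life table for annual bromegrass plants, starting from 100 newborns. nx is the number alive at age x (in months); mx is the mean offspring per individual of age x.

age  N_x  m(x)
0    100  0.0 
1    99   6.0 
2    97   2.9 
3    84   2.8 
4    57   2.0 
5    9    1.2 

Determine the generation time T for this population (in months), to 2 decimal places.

lx = nx/n0 = nx/100: 1, 0.99, 0.97, 0.84, 0.57, 0.09
lx·mx: 0, 5.94, 2.813, 2.352, 1.14, 0.108 → R0 = 12.353
x·lx·mx: 0, 5.94, 5.626, 7.056, 4.56, 0.54 → Σ = 23.722
T = 23.722 / 12.353 = 1.920343… → 1.92

1.92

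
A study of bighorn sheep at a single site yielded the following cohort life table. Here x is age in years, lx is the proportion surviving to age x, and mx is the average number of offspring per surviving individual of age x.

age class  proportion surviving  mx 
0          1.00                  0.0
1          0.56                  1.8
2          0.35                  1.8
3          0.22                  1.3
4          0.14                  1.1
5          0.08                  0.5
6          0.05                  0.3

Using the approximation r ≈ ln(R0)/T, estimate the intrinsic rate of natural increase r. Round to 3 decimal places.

0.401

R0 = Σ lx·mx = 0 + 1.008 + 0.63 + 0.286 + 0.154 + 0.04 + 0.015 = 2.133
Σ x·lx·mx = 4.032; T = 4.032/2.133 = 1.8903…
r ≈ ln(R0)/T = ln(2.133)/1.8903… = 0.40075… → 0.401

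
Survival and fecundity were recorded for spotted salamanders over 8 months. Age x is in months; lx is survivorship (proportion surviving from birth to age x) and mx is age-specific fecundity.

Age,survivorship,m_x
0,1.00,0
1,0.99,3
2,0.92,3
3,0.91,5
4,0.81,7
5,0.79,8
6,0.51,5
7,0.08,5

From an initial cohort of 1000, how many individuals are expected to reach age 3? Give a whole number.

910

Expected survivors = N0 · l_3 = 1000 × 0.91 = 910 → 910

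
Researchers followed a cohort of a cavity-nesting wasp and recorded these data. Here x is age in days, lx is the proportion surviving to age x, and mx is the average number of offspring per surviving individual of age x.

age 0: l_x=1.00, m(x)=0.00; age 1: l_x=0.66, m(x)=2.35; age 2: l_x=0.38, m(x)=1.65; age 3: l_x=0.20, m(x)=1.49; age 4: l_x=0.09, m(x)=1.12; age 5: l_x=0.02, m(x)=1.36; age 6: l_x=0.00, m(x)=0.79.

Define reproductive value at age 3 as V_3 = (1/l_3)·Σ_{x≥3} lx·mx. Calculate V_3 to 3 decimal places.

2.130

lx·mx for x ≥ 3: 0.298, 0.1008, 0.0272, 0 → sum = 0.426
V_3 = 0.426 / l_3 = 0.426 / 0.2 = 2.13 → 2.130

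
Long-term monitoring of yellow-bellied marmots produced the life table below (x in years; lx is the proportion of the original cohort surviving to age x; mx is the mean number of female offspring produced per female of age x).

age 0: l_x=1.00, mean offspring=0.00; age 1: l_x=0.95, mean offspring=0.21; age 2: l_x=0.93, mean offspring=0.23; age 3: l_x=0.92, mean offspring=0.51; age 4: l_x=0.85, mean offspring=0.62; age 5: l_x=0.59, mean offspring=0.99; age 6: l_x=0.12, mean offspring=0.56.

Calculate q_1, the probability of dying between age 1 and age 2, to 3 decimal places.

q_1 = (l_1 − l_2) / l_1 = (0.95 − 0.93) / 0.95
     = 0.02 / 0.95 = 0.021053… → 0.021

0.021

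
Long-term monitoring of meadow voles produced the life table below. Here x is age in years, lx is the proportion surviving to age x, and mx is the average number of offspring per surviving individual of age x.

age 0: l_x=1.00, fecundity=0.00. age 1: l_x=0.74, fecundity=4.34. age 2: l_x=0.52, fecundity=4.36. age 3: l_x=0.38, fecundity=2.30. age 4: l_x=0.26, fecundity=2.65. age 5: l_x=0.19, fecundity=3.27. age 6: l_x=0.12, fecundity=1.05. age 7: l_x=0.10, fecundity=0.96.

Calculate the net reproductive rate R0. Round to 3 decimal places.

7.885

lx·mx by age: 0, 3.2116, 2.2672, 0.874, 0.689, 0.6213, 0.126, 0.096
R0 = Σ lx·mx = 7.8851 → 7.885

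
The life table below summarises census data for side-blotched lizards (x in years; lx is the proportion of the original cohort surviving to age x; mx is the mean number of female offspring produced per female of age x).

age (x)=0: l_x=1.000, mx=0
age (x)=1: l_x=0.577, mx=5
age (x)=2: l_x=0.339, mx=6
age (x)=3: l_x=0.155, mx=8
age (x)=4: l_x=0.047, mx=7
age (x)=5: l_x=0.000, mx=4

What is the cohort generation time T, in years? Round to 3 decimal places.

1.848

lx·mx: 0, 2.885, 2.034, 1.24, 0.329, 0 → R0 = 6.488
x·lx·mx: 0, 2.885, 4.068, 3.72, 1.316, 0 → Σ = 11.989
T = 11.989 / 6.488 = 1.847873… → 1.848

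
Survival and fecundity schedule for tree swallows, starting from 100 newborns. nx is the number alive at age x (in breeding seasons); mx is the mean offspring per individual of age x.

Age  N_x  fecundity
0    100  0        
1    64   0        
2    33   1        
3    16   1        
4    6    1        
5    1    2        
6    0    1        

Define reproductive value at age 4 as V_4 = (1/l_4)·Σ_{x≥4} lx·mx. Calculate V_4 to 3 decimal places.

lx = nx/n0 = nx/100: 1, 0.64, 0.33, 0.16, 0.06, 0.01, 0
lx·mx for x ≥ 4: 0.06, 0.02, 0 → sum = 0.08
V_4 = 0.08 / l_4 = 0.08 / 0.06 = 1.333333… → 1.333

1.333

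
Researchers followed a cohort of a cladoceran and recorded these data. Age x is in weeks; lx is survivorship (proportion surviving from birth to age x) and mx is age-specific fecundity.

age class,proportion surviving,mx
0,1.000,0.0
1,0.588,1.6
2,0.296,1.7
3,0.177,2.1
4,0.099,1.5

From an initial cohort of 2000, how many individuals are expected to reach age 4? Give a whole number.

Expected survivors = N0 · l_4 = 2000 × 0.099 = 198 → 198

198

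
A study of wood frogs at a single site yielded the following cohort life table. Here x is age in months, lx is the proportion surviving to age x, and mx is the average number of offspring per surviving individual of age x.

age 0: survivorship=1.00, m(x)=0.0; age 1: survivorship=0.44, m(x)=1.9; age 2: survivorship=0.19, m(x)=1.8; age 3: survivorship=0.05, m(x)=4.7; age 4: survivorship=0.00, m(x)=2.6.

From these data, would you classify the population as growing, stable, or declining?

growing

R0 = Σ lx·mx = 0 + 0.836 + 0.342 + 0.235 + 0 = 1.413
R0 > 1, so the population is growing.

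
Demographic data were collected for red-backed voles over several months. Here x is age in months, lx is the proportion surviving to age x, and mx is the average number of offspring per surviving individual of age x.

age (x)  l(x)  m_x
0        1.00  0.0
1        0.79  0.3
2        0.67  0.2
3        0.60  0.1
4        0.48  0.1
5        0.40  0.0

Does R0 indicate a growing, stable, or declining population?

R0 = Σ lx·mx = 0 + 0.237 + 0.134 + 0.06 + 0.048 + 0 = 0.479
R0 < 1, so the population is declining.

declining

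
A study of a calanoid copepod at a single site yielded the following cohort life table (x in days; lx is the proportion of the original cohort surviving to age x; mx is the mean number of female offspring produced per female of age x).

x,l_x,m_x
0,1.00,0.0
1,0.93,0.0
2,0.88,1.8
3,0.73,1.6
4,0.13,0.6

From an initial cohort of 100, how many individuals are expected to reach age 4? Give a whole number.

Expected survivors = N0 · l_4 = 100 × 0.13 = 13 → 13

13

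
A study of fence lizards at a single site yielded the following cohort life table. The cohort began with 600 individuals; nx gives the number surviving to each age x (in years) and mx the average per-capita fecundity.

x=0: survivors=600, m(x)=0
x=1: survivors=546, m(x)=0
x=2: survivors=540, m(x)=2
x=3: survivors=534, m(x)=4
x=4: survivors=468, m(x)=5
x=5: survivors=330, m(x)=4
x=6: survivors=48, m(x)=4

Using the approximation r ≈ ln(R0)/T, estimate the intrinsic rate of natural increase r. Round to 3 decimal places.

lx = nx/n0 = nx/600: 1, 0.91, 0.9, 0.89, 0.78, 0.55, 0.08
R0 = Σ lx·mx = 0 + 0 + 1.8 + 3.56 + 3.9 + 2.2 + 0.32 = 11.78
Σ x·lx·mx = 42.8; T = 42.8/11.78 = 3.63328…
r ≈ ln(R0)/T = ln(11.78)/3.63328… = 0.67884… → 0.679

0.679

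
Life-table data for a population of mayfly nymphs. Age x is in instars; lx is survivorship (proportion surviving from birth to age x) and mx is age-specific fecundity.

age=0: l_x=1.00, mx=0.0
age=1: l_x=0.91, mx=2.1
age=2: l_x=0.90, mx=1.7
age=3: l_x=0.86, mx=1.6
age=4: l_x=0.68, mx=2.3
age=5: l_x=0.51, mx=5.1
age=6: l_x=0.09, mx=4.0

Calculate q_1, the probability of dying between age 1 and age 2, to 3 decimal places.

q_1 = (l_1 − l_2) / l_1 = (0.91 − 0.9) / 0.91
     = 0.01 / 0.91 = 0.010989… → 0.011

0.011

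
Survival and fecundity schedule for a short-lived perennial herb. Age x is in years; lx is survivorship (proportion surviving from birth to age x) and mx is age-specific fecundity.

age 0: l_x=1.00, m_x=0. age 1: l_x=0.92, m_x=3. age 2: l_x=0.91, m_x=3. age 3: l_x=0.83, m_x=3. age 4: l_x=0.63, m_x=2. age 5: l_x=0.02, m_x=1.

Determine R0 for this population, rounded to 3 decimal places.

lx·mx by age: 0, 2.76, 2.73, 2.49, 1.26, 0.02
R0 = Σ lx·mx = 9.26 → 9.260

9.260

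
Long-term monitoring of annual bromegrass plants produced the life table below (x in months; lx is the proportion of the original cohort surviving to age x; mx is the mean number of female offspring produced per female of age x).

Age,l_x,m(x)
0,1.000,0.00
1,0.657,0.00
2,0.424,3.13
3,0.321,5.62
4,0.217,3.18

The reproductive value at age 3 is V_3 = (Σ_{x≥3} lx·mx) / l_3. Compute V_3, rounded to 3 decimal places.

7.770

lx·mx for x ≥ 3: 1.80402, 0.69006 → sum = 2.49408
V_3 = 2.49408 / l_3 = 2.49408 / 0.321 = 7.76972… → 7.770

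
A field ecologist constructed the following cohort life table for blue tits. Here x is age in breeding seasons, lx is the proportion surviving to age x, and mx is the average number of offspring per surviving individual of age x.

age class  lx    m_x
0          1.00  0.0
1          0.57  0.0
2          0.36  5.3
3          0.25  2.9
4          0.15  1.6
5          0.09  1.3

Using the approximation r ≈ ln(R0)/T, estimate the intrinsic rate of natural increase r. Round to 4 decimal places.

0.4346

R0 = Σ lx·mx = 0 + 0 + 1.908 + 0.725 + 0.24 + 0.117 = 2.99
Σ x·lx·mx = 7.536; T = 7.536/2.99 = 2.5204…
r ≈ ln(R0)/T = ln(2.99)/2.5204… = 0.434563… → 0.4346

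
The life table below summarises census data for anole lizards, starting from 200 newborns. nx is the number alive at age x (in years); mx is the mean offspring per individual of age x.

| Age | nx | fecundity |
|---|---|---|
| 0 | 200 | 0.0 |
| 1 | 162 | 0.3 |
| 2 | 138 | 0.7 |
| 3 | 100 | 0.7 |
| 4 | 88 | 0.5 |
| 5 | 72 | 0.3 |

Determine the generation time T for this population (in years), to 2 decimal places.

lx = nx/n0 = nx/200: 1, 0.81, 0.69, 0.5, 0.44, 0.36
lx·mx: 0, 0.243, 0.483, 0.35, 0.22, 0.108 → R0 = 1.404
x·lx·mx: 0, 0.243, 0.966, 1.05, 0.88, 0.54 → Σ = 3.679
T = 3.679 / 1.404 = 2.62037… → 2.62

2.62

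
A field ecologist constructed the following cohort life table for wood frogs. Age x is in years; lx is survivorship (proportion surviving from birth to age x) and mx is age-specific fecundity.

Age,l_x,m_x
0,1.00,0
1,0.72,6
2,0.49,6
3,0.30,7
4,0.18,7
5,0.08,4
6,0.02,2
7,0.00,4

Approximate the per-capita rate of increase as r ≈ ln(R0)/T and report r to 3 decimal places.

1.125

R0 = Σ lx·mx = 0 + 4.32 + 2.94 + 2.1 + 1.26 + 0.32 + 0.04 + 0 = 10.98
Σ x·lx·mx = 23.38; T = 23.38/10.98 = 2.12933…
r ≈ ln(R0)/T = ln(10.98)/2.12933… = 1.12527… → 1.125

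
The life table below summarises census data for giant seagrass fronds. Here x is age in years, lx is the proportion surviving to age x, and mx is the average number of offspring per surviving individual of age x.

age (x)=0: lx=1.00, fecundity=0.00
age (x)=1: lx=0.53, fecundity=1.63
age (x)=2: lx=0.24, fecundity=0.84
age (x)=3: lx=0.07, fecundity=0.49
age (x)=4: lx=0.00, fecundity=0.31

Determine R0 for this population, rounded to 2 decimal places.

1.10

lx·mx by age: 0, 0.8639, 0.2016, 0.0343, 0
R0 = Σ lx·mx = 1.0998 → 1.10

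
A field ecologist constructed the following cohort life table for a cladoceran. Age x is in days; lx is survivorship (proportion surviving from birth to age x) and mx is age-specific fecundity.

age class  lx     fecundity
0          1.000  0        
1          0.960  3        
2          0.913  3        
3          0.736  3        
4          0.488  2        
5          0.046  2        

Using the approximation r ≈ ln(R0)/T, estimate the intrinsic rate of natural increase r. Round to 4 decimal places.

R0 = Σ lx·mx = 0 + 2.88 + 2.739 + 2.208 + 0.976 + 0.092 = 8.895
Σ x·lx·mx = 19.346; T = 19.346/8.895 = 2.17493…
r ≈ ln(R0)/T = ln(8.895)/2.17493… = 1.004855… → 1.0049

1.0049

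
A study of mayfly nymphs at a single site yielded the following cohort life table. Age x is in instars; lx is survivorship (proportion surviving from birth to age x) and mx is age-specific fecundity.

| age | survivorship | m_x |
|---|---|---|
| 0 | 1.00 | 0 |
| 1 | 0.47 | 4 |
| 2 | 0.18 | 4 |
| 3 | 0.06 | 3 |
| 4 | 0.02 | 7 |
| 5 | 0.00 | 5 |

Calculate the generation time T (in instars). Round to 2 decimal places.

1.51

lx·mx: 0, 1.88, 0.72, 0.18, 0.14, 0 → R0 = 2.92
x·lx·mx: 0, 1.88, 1.44, 0.54, 0.56, 0 → Σ = 4.42
T = 4.42 / 2.92 = 1.513699… → 1.51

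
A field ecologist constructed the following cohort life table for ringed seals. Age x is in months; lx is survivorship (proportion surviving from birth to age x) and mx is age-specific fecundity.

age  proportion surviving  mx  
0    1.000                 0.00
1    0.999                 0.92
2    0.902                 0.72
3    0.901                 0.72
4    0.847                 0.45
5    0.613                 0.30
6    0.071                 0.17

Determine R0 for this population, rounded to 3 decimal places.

2.794

lx·mx by age: 0, 0.91908, 0.64944, 0.64872, 0.38115, 0.1839, 0.01207
R0 = Σ lx·mx = 2.79436 → 2.794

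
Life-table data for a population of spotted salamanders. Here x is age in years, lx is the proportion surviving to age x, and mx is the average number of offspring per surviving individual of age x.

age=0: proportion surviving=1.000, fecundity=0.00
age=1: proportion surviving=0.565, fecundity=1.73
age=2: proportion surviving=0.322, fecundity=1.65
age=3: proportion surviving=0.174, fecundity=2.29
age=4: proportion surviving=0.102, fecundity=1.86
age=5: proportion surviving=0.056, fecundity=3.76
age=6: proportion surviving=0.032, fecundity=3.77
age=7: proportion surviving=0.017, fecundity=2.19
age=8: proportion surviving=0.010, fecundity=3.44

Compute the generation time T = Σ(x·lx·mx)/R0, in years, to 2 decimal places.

lx·mx: 0, 0.97745, 0.5313, 0.39846, 0.18972, 0.21056, 0.12064, 0.03723, 0.0344 → R0 = 2.49976
x·lx·mx: 0, 0.97745, 1.0626, 1.19538, 0.75888, 1.0528, 0.72384, 0.26061, 0.2752 → Σ = 6.30676
T = 6.30676 / 2.49976 = 2.522946… → 2.52

2.52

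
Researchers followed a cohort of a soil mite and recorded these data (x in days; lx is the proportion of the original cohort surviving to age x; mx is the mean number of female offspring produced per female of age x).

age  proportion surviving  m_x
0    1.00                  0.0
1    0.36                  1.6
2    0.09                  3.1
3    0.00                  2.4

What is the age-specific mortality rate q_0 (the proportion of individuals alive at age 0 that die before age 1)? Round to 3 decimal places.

0.640

q_0 = (l_0 − l_1) / l_0 = (1 − 0.36) / 1
     = 0.64 / 1 = 0.64 → 0.640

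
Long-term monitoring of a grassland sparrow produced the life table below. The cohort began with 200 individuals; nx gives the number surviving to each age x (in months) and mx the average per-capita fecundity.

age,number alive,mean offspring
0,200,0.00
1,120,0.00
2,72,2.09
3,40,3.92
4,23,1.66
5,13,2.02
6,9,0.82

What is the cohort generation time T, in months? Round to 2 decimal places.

lx = nx/n0 = nx/200: 1, 0.6, 0.36, 0.2, 0.115, 0.065, 0.045
lx·mx: 0, 0, 0.7524, 0.784, 0.1909, 0.1313, 0.0369 → R0 = 1.8955
x·lx·mx: 0, 0, 1.5048, 2.352, 0.7636, 0.6565, 0.2214 → Σ = 5.4983
T = 5.4983 / 1.8955 = 2.900712… → 2.90

2.90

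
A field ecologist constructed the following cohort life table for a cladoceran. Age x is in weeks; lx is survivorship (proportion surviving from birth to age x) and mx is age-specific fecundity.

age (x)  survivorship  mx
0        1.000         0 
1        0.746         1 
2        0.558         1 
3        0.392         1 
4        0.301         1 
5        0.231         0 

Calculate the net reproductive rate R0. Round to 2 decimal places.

lx·mx by age: 0, 0.746, 0.558, 0.392, 0.301, 0
R0 = Σ lx·mx = 1.997 → 2.00

2.00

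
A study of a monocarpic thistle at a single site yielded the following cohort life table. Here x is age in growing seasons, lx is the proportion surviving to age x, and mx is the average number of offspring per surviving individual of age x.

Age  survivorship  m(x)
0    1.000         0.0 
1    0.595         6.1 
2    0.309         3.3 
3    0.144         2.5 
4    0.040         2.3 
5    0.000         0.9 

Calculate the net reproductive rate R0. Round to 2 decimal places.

5.10

lx·mx by age: 0, 3.6295, 1.0197, 0.36, 0.092, 0
R0 = Σ lx·mx = 5.1012 → 5.10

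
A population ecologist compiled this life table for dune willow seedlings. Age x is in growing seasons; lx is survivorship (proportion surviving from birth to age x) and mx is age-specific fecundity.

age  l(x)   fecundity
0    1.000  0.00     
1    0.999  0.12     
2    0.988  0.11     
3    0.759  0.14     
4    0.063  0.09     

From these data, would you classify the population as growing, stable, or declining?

R0 = Σ lx·mx = 0 + 0.11988 + 0.10868 + 0.10626 + 0.00567 = 0.34049
R0 < 1, so the population is declining.

declining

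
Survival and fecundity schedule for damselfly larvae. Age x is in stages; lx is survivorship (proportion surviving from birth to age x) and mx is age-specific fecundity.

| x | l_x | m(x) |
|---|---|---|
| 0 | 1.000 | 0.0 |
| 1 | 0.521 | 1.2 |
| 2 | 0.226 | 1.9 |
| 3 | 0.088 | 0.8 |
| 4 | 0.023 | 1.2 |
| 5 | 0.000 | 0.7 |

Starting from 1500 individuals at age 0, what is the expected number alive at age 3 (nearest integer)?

Expected survivors = N0 · l_3 = 1500 × 0.088 = 132 → 132

132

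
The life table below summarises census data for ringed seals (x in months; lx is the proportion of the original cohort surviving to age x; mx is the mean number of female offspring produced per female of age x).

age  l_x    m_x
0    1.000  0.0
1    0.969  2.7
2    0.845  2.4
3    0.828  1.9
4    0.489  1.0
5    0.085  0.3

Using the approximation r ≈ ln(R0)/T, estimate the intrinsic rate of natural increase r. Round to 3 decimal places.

0.953

R0 = Σ lx·mx = 0 + 2.6163 + 2.028 + 1.5732 + 0.489 + 0.0255 = 6.732
Σ x·lx·mx = 13.4754; T = 13.4754/6.732 = 2.00169…
r ≈ ln(R0)/T = ln(6.732)/2.00169… = 0.95263… → 0.953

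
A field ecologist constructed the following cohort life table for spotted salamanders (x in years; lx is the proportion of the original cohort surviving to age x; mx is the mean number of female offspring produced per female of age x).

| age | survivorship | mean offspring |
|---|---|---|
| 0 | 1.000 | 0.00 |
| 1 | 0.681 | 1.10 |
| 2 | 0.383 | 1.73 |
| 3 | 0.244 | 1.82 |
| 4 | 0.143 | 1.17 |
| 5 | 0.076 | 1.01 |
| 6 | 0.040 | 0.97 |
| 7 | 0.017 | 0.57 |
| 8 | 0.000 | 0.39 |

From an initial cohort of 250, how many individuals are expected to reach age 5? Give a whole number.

Expected survivors = N0 · l_5 = 250 × 0.076 = 19 → 19

19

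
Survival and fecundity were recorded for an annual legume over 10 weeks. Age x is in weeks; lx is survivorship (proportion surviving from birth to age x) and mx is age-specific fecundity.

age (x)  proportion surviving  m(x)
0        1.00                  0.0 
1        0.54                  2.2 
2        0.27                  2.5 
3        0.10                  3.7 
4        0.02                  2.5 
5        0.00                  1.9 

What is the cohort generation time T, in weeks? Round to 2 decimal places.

lx·mx: 0, 1.188, 0.675, 0.37, 0.05, 0 → R0 = 2.283
x·lx·mx: 0, 1.188, 1.35, 1.11, 0.2, 0 → Σ = 3.848
T = 3.848 / 2.283 = 1.685502… → 1.69

1.69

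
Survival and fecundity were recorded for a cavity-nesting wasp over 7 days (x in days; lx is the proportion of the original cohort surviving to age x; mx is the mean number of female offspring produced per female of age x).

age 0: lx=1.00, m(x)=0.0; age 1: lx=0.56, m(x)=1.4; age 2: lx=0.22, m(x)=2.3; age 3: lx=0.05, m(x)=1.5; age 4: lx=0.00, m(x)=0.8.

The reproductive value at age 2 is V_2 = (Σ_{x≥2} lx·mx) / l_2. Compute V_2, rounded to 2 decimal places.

2.64

lx·mx for x ≥ 2: 0.506, 0.075, 0 → sum = 0.581
V_2 = 0.581 / l_2 = 0.581 / 0.22 = 2.640909… → 2.64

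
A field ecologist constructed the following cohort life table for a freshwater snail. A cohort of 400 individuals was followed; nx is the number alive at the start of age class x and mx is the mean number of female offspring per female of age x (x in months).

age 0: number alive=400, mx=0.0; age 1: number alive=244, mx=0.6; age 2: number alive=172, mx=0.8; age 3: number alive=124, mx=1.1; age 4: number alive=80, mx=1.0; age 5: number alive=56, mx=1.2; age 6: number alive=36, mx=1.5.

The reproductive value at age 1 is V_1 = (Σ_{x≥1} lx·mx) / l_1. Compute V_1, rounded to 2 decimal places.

lx = nx/n0 = nx/400: 1, 0.61, 0.43, 0.31, 0.2, 0.14, 0.09
lx·mx for x ≥ 1: 0.366, 0.344, 0.341, 0.2, 0.168, 0.135 → sum = 1.554
V_1 = 1.554 / l_1 = 1.554 / 0.61 = 2.547541… → 2.55

2.55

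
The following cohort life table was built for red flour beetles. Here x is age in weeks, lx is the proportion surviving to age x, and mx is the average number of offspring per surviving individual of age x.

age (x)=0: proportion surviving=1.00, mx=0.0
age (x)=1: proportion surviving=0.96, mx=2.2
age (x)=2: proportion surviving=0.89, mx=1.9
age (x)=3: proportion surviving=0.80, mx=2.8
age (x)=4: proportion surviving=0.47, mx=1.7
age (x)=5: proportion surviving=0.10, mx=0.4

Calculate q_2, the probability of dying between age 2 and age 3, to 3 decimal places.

0.101

q_2 = (l_2 − l_3) / l_2 = (0.89 − 0.8) / 0.89
     = 0.09 / 0.89 = 0.101124… → 0.101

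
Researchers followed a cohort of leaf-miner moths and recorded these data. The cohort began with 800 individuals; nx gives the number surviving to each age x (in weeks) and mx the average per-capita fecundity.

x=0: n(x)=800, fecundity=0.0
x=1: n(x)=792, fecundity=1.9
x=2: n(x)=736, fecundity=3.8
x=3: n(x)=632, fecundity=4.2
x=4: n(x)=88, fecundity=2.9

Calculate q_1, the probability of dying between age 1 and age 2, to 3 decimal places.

0.071

lx = nx/n0 = nx/800: 1, 0.99, 0.92, 0.79, 0.11
q_1 = (l_1 − l_2) / l_1 = (0.99 − 0.92) / 0.99
     = 0.07 / 0.99 = 0.070707… → 0.071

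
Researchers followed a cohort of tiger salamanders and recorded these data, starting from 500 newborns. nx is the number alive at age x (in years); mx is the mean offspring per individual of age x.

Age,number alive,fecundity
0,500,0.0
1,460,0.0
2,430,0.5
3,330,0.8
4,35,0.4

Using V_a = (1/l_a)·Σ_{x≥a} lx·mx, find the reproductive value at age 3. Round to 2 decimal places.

lx = nx/n0 = nx/500: 1, 0.92, 0.86, 0.66, 0.07
lx·mx for x ≥ 3: 0.528, 0.028 → sum = 0.556
V_3 = 0.556 / l_3 = 0.556 / 0.66 = 0.842424… → 0.84

0.84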